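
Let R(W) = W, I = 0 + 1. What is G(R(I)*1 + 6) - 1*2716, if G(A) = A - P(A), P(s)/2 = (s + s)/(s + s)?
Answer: -2711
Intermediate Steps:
I = 1
P(s) = 2 (P(s) = 2*((s + s)/(s + s)) = 2*((2*s)/((2*s))) = 2*((2*s)*(1/(2*s))) = 2*1 = 2)
G(A) = -2 + A (G(A) = A - 1*2 = A - 2 = -2 + A)
G(R(I)*1 + 6) - 1*2716 = (-2 + (1*1 + 6)) - 1*2716 = (-2 + (1 + 6)) - 2716 = (-2 + 7) - 2716 = 5 - 2716 = -2711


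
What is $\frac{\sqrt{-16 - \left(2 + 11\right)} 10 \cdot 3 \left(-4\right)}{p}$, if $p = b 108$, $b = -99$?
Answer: $\frac{10 i \sqrt{29}}{891} \approx 0.06044 i$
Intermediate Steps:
$p = -10692$ ($p = \left(-99\right) 108 = -10692$)
$\frac{\sqrt{-16 - \left(2 + 11\right)} 10 \cdot 3 \left(-4\right)}{p} = \frac{\sqrt{-16 - \left(2 + 11\right)} 10 \cdot 3 \left(-4\right)}{-10692} = \sqrt{-16 - 13} \cdot 30 \left(-4\right) \left(- \frac{1}{10692}\right) = \sqrt{-16 - 13} \left(-120\right) \left(- \frac{1}{10692}\right) = \sqrt{-29} \left(-120\right) \left(- \frac{1}{10692}\right) = i \sqrt{29} \left(-120\right) \left(- \frac{1}{10692}\right) = - 120 i \sqrt{29} \left(- \frac{1}{10692}\right) = \frac{10 i \sqrt{29}}{891}$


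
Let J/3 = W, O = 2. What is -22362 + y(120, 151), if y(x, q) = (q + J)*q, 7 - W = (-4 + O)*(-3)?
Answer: 892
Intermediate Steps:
W = 1 (W = 7 - (-4 + 2)*(-3) = 7 - (-2)*(-3) = 7 - 1*6 = 7 - 6 = 1)
J = 3 (J = 3*1 = 3)
y(x, q) = q*(3 + q) (y(x, q) = (q + 3)*q = (3 + q)*q = q*(3 + q))
-22362 + y(120, 151) = -22362 + 151*(3 + 151) = -22362 + 151*154 = -22362 + 23254 = 892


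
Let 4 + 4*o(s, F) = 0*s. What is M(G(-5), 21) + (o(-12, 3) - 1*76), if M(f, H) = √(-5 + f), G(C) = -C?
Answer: -77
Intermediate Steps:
o(s, F) = -1 (o(s, F) = -1 + (0*s)/4 = -1 + (¼)*0 = -1 + 0 = -1)
M(G(-5), 21) + (o(-12, 3) - 1*76) = √(-5 - 1*(-5)) + (-1 - 1*76) = √(-5 + 5) + (-1 - 76) = √0 - 77 = 0 - 77 = -77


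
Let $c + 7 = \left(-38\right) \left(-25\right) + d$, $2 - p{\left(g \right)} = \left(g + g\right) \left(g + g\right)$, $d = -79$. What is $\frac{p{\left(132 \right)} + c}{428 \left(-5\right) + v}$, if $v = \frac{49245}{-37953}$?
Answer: $\frac{174153666}{5417911} \approx 32.144$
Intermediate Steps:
$p{\left(g \right)} = 2 - 4 g^{2}$ ($p{\left(g \right)} = 2 - \left(g + g\right) \left(g + g\right) = 2 - 2 g 2 g = 2 - 4 g^{2}$)
$v = - \frac{16415}{12651}$ ($v = 49245 \left(- \frac{1}{37953}\right) = - \frac{16415}{12651} \approx -1.2975$)
$c = 864$ ($c = -7 - -871 = -7 + \left(950 - 79\right) = -7 + 871 = 864$)
$\frac{p{\left(132 \right)} + c}{428 \left(-5\right) + v} = \frac{\left(2 - 4 \cdot 132^{2}\right) + 864}{428 \left(-5\right) - \frac{16415}{12651}} = \frac{\left(2 - 69696\right) + 864}{-2140 - \frac{16415}{12651}} = \frac{\left(2 - 69696\right) + 864}{- \frac{27089555}{12651}} = \left(-69694 + 864\right) \left(- \frac{12651}{27089555}\right) = \left(-68830\right) \left(- \frac{12651}{27089555}\right) = \frac{174153666}{5417911}$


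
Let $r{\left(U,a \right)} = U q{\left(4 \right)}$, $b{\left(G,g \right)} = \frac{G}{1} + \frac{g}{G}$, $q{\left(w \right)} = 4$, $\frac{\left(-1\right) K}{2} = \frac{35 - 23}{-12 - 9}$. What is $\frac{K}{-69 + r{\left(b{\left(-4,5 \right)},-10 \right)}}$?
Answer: $- \frac{4}{315} \approx -0.012698$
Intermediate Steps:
$K = \frac{8}{7}$ ($K = - 2 \frac{35 - 23}{-12 - 9} = - 2 \frac{12}{-21} = - 2 \cdot 12 \left(- \frac{1}{21}\right) = \left(-2\right) \left(- \frac{4}{7}\right) = \frac{8}{7} \approx 1.1429$)
$b{\left(G,g \right)} = G + \frac{g}{G}$ ($b{\left(G,g \right)} = G 1 + \frac{g}{G} = G + \frac{g}{G}$)
$r{\left(U,a \right)} = 4 U$ ($r{\left(U,a \right)} = U 4 = 4 U$)
$\frac{K}{-69 + r{\left(b{\left(-4,5 \right)},-10 \right)}} = \frac{1}{-69 + 4 \left(-4 + \frac{5}{-4}\right)} \frac{8}{7} = \frac{1}{-69 + 4 \left(-4 + 5 \left(- \frac{1}{4}\right)\right)} \frac{8}{7} = \frac{1}{-69 + 4 \left(-4 - \frac{5}{4}\right)} \frac{8}{7} = \frac{1}{-69 + 4 \left(- \frac{21}{4}\right)} \frac{8}{7} = \frac{1}{-69 - 21} \cdot \frac{8}{7} = \frac{1}{-90} \cdot \frac{8}{7} = \left(- \frac{1}{90}\right) \frac{8}{7} = - \frac{4}{315}$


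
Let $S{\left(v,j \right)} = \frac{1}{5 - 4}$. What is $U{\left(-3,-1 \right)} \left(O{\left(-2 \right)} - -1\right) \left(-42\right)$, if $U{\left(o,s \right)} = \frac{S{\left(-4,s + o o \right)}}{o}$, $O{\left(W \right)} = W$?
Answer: $-14$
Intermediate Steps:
$S{\left(v,j \right)} = 1$ ($S{\left(v,j \right)} = 1^{-1} = 1$)
$U{\left(o,s \right)} = \frac{1}{o}$ ($U{\left(o,s \right)} = 1 \frac{1}{o} = \frac{1}{o}$)
$U{\left(-3,-1 \right)} \left(O{\left(-2 \right)} - -1\right) \left(-42\right) = \frac{-2 - -1}{-3} \left(-42\right) = - \frac{-2 + 1}{3} \left(-42\right) = \left(- \frac{1}{3}\right) \left(-1\right) \left(-42\right) = \frac{1}{3} \left(-42\right) = -14$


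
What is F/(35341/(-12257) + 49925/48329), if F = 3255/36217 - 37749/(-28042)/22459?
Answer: -173593670922348000417/3571494048250825646752 ≈ -0.048605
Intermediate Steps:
F = 2051350785423/22809295583326 (F = 3255*(1/36217) - 37749*(-1/28042)*(1/22459) = 3255/36217 + (37749/28042)*(1/22459) = 3255/36217 + 37749/629795278 = 2051350785423/22809295583326 ≈ 0.089935)
F/(35341/(-12257) + 49925/48329) = 2051350785423/(22809295583326*(35341/(-12257) + 49925/48329)) = 2051350785423/(22809295583326*(35341*(-1/12257) + 49925*(1/48329))) = 2051350785423/(22809295583326*(-35341/12257 + 49925/48329)) = 2051350785423/(22809295583326*(-1096064464/592368553)) = (2051350785423/22809295583326)*(-592368553/1096064464) = -173593670922348000417/3571494048250825646752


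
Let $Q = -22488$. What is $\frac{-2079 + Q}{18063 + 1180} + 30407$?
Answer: $\frac{585097334}{19243} \approx 30406.0$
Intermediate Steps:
$\frac{-2079 + Q}{18063 + 1180} + 30407 = \frac{-2079 - 22488}{18063 + 1180} + 30407 = - \frac{24567}{19243} + 30407 = \frac{585097334}{19243}$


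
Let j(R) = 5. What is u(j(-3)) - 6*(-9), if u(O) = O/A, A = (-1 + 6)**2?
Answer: 271/5 ≈ 54.200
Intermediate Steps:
A = 25 (A = 5**2 = 25)
u(O) = O/25
u(j(-3)) - 6*(-9) = (1/25)*5 - 6*(-9) = 1/5 + 54 = 271/5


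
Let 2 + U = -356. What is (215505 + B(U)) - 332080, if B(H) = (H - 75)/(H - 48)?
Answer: -47329017/406 ≈ -1.1657e+5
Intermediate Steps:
U = -358 (U = -2 - 356 = -358)
B(H) = (-75 + H)/(-48 + H)
(215505 + B(U)) - 332080 = (215505 + (-75 - 358)/(-48 - 358)) - 332080 = (215505 - 433/(-406)) - 332080 = (215505 - 1/406*(-433)) - 332080 = (215505 + 433/406) - 332080 = 87495463/406 - 332080 = -47329017/406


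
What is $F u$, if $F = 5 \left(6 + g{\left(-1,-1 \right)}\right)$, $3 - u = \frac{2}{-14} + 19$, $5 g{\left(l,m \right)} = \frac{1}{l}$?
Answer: $- \frac{3219}{7} \approx -459.86$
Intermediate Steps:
$g{\left(l,m \right)} = \frac{1}{5 l}$
$u = - \frac{111}{7}$ ($u = 3 - \left(\frac{2}{-14} + 19\right) = 3 - \left(2 \left(- \frac{1}{14}\right) + 19\right) = 3 - \left(- \frac{1}{7} + 19\right) = 3 - \frac{132}{7} = - \frac{111}{7} \approx -15.857$)
$F = 29$ ($F = 5 \left(6 + \frac{1}{5 \left(-1\right)}\right) = 5 \left(6 + \frac{1}{5} \left(-1\right)\right) = 5 \left(6 - \frac{1}{5}\right) = 5 \cdot \frac{29}{5} = 29$)
$F u = 29 \left(- \frac{111}{7}\right) = - \frac{3219}{7}$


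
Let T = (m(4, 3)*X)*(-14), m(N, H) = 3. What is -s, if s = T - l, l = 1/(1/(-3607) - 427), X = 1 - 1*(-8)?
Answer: 582188213/1540190 ≈ 378.00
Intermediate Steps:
X = 9 (X = 1 + 8 = 9)
T = -378 (T = (3*9)*(-14) = 27*(-14) = -378)
l = -3607/1540190 (l = 1/(-1/3607 - 427) = 1/(-1540190/3607) = -3607/1540190 ≈ -0.0023419)
s = -582188213/1540190 (s = -378 - 1*(-3607/1540190) = -378 + 3607/1540190 = -582188213/1540190 ≈ -378.00)
-s = -1*(-582188213/1540190) = 582188213/1540190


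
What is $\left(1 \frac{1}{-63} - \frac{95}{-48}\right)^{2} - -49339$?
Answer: $\frac{50135498137}{1016064} \approx 49343.0$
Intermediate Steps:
$\left(1 \frac{1}{-63} - \frac{95}{-48}\right)^{2} - -49339 = \left(1 \left(- \frac{1}{63}\right) - - \frac{95}{48}\right)^{2} + 49339 = \left(- \frac{1}{63} + \frac{95}{48}\right)^{2} + 49339 = \left(\frac{1979}{1008}\right)^{2} + 49339 = \frac{3916441}{1016064} + 49339 = \frac{50135498137}{1016064}$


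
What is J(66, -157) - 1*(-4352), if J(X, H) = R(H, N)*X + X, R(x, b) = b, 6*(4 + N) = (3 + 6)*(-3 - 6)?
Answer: 3263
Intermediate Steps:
N = -35/2 (N = -4 + ((3 + 6)*(-3 - 6))/6 = -4 + (9*(-9))/6 = -4 + (1/6)*(-81) = -4 - 27/2 = -35/2 ≈ -17.500)
J(X, H) = -33*X/2 (J(X, H) = -35*X/2 + X = -33*X/2)
J(66, -157) - 1*(-4352) = -33/2*66 - 1*(-4352) = -1089 + 4352 = 3263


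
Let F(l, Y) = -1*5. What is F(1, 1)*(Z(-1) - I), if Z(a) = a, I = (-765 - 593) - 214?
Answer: -7855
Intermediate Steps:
F(l, Y) = -5
I = -1572 (I = -1358 - 214 = -1572)
F(1, 1)*(Z(-1) - I) = -5*(-1 - 1*(-1572)) = -5*(-1 + 1572) = -5*1571 = -7855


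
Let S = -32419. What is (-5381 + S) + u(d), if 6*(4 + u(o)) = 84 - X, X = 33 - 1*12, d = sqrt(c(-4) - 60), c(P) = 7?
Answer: -75587/2 ≈ -37794.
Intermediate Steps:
d = I*sqrt(53) (d = sqrt(7 - 60) = sqrt(-53) = I*sqrt(53) ≈ 7.2801*I)
X = 21 (X = 33 - 12 = 21)
u(o) = 13/2 (u(o) = -4 + (84 - 1*21)/6 = -4 + (84 - 21)/6 = -4 + (1/6)*63 = -4 + 21/2 = 13/2)
(-5381 + S) + u(d) = (-5381 - 32419) + 13/2 = -37800 + 13/2 = -75587/2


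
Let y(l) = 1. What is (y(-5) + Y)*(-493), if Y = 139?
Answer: -69020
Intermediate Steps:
(y(-5) + Y)*(-493) = (1 + 139)*(-493) = 140*(-493) = -69020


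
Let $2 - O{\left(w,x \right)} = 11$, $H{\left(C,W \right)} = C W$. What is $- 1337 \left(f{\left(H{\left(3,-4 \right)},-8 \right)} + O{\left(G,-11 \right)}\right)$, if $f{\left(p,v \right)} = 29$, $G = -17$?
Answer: $-26740$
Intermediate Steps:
$O{\left(w,x \right)} = -9$ ($O{\left(w,x \right)} = 2 - 11 = -9$)
$- 1337 \left(f{\left(H{\left(3,-4 \right)},-8 \right)} + O{\left(G,-11 \right)}\right) = - 1337 \left(29 - 9\right) = \left(-1337\right) 20 = -26740$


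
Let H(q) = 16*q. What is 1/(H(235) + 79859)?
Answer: 1/83619 ≈ 1.1959e-5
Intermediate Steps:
1/(H(235) + 79859) = 1/(16*235 + 79859) = 1/(3760 + 79859) = 1/83619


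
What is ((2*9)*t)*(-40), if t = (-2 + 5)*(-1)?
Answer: 2160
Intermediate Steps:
t = -3 (t = 3*(-1) = -3)
((2*9)*t)*(-40) = ((2*9)*(-3))*(-40) = (18*(-3))*(-40) = -54*(-40) = 2160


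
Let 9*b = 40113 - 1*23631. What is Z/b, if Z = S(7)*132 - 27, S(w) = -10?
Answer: -4041/5494 ≈ -0.73553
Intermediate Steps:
b = 5494/3 (b = (40113 - 1*23631)/9 = (40113 - 23631)/9 = (⅑)*16482 = 5494/3 ≈ 1831.3)
Z = -1347 (Z = -10*132 - 27 = -1320 - 27 = -1347)
Z/b = -1347/5494/3 = -1347*3/5494 = -4041/5494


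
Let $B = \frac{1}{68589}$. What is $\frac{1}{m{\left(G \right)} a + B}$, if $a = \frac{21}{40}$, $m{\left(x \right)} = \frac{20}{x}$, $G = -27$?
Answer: $- \frac{137178}{53345} \approx -2.5715$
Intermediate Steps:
$B = \frac{1}{68589} \approx 1.458 \cdot 10^{-5}$
$a = \frac{21}{40}$ ($a = 21 \cdot \frac{1}{40} = \frac{21}{40} \approx 0.525$)
$\frac{1}{m{\left(G \right)} a + B} = \frac{1}{\frac{20}{-27} \cdot \frac{21}{40} + \frac{1}{68589}} = \frac{1}{20 \left(- \frac{1}{27}\right) \frac{21}{40} + \frac{1}{68589}} = \frac{1}{\left(- \frac{20}{27}\right) \frac{21}{40} + \frac{1}{68589}} = \frac{1}{- \frac{7}{18} + \frac{1}{68589}} = \frac{1}{- \frac{53345}{137178}} = - \frac{137178}{53345}$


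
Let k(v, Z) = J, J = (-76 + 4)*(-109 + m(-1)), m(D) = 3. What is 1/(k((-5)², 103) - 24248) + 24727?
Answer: 410863831/16616 ≈ 24727.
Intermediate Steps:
J = 7632 (J = (-76 + 4)*(-109 + 3) = -72*(-106) = 7632)
k(v, Z) = 7632
1/(k((-5)², 103) - 24248) + 24727 = 1/(7632 - 24248) + 24727 = 1/(-16616) + 24727 = -1/16616 + 24727 = 410863831/16616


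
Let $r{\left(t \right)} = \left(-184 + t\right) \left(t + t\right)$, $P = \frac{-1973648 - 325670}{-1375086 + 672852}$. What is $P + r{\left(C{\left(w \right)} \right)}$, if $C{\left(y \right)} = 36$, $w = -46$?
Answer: $- \frac{3740353093}{351117} \approx -10653.0$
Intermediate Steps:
$P = \frac{1149659}{351117}$ ($P = - \frac{2299318}{-702234} = \left(-2299318\right) \left(- \frac{1}{702234}\right) = \frac{1149659}{351117} \approx 3.2743$)
$r{\left(t \right)} = 2 t \left(-184 + t\right)$ ($r{\left(t \right)} = \left(-184 + t\right) 2 t = 2 t \left(-184 + t\right)$)
$P + r{\left(C{\left(w \right)} \right)} = \frac{1149659}{351117} + 2 \cdot 36 \left(-184 + 36\right) = \frac{1149659}{351117} + 2 \cdot 36 \left(-148\right) = \frac{1149659}{351117} - 10656 = - \frac{3740353093}{351117}$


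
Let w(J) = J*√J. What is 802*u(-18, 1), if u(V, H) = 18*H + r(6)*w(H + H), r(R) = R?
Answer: 14436 + 9624*√2 ≈ 28046.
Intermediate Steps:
w(J) = J^(3/2)
u(V, H) = 18*H + 12*√2*H^(3/2) (u(V, H) = 18*H + 6*(H + H)^(3/2) = 18*H + 6*(2*H)^(3/2) = 18*H + 6*(2*√2*H^(3/2)) = 18*H + 12*√2*H^(3/2))
802*u(-18, 1) = 802*(18*1 + 12*√2*1^(3/2)) = 802*(18 + 12*√2*1) = 802*(18 + 12*√2) = 14436 + 9624*√2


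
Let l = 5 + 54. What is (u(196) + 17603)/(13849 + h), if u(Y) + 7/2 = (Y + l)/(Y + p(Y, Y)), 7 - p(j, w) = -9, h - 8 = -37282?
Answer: -3731349/4966100 ≈ -0.75136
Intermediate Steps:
h = -37274 (h = 8 - 37282 = -37274)
p(j, w) = 16 (p(j, w) = 7 - 1*(-9) = 7 + 9 = 16)
l = 59
u(Y) = -7/2 + (59 + Y)/(16 + Y) (u(Y) = -7/2 + (Y + 59)/(Y + 16) = -7/2 + (59 + Y)/(16 + Y))
(u(196) + 17603)/(13849 + h) = ((6 - 5*196)/(2*(16 + 196)) + 17603)/(13849 - 37274) = ((1/2)*(6 - 980)/212 + 17603)/(-23425) = ((1/2)*(1/212)*(-974) + 17603)*(-1/23425) = (-487/212 + 17603)*(-1/23425) = (3731349/212)*(-1/23425) = -3731349/4966100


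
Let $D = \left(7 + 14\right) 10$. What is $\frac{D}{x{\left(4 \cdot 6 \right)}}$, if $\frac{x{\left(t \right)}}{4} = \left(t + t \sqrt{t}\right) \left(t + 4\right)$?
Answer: $- \frac{5}{1472} + \frac{5 \sqrt{6}}{736} \approx 0.013244$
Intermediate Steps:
$D = 210$ ($D = 21 \cdot 10 = 210$)
$x{\left(t \right)} = 4 \left(4 + t\right) \left(t + t^{\frac{3}{2}}\right)$ ($x{\left(t \right)} = 4 \left(t + t \sqrt{t}\right) \left(t + 4\right) = 4 \left(t + t^{\frac{3}{2}}\right) \left(4 + t\right) = 4 \left(4 + t\right) \left(t + t^{\frac{3}{2}}\right)$)
$\frac{D}{x{\left(4 \cdot 6 \right)}} = \frac{210}{4 \left(4 \cdot 6\right)^{2} + 4 \left(4 \cdot 6\right)^{\frac{5}{2}} + 16 \cdot 4 \cdot 6 + 16 \left(4 \cdot 6\right)^{\frac{3}{2}}} = \frac{210}{4 \cdot 24^{2} + 4 \cdot 24^{\frac{5}{2}} + 16 \cdot 24 + 16 \cdot 24^{\frac{3}{2}}} = \frac{210}{4 \cdot 576 + 4 \cdot 1152 \sqrt{6} + 384 + 16 \cdot 48 \sqrt{6}} = \frac{210}{2304 + 4608 \sqrt{6} + 384 + 768 \sqrt{6}} = \frac{210}{2688 + 5376 \sqrt{6}}$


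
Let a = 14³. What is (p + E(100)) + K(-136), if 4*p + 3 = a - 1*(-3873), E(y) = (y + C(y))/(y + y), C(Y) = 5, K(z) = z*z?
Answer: 806001/40 ≈ 20150.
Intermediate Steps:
K(z) = z²
E(y) = (5 + y)/(2*y) (E(y) = (y + 5)/(y + y) = (5 + y)/((2*y)) = (5 + y)*(1/(2*y)) = (5 + y)/(2*y))
a = 2744
p = 3307/2 (p = -¾ + (2744 - 1*(-3873))/4 = -¾ + (2744 + 3873)/4 = -¾ + (¼)*6617 = -¾ + 6617/4 = 3307/2 ≈ 1653.5)
(p + E(100)) + K(-136) = (3307/2 + (½)*(5 + 100)/100) + (-136)² = (3307/2 + (½)*(1/100)*105) + 18496 = (3307/2 + 21/40) + 18496 = 66161/40 + 18496 = 806001/40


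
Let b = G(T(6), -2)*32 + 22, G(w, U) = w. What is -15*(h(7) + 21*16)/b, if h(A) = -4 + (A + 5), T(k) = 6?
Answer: -2580/107 ≈ -24.112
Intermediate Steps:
h(A) = 1 + A (h(A) = -4 + (5 + A) = 1 + A)
b = 214 (b = 6*32 + 22 = 192 + 22 = 214)
-15*(h(7) + 21*16)/b = -15*((1 + 7) + 21*16)/214 = -15*(8 + 336)/214 = -5160/214 = -15*172/107 = -2580/107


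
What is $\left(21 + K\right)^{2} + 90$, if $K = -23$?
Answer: $94$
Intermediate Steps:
$\left(21 + K\right)^{2} + 90 = \left(21 - 23\right)^{2} + 90 = \left(-2\right)^{2} + 90 = 4 + 90 = 94$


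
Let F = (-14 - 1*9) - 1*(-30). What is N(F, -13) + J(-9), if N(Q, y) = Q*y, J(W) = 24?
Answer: -67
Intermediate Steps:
F = 7 (F = (-14 - 9) + 30 = -23 + 30 = 7)
N(F, -13) + J(-9) = 7*(-13) + 24 = -91 + 24 = -67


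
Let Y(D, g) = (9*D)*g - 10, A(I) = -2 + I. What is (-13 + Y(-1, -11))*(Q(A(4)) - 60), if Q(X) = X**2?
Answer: -4256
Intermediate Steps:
Y(D, g) = -10 + 9*D*g (Y(D, g) = 9*D*g - 10 = -10 + 9*D*g)
(-13 + Y(-1, -11))*(Q(A(4)) - 60) = (-13 + (-10 + 9*(-1)*(-11)))*((-2 + 4)**2 - 60) = (-13 + (-10 + 99))*(2**2 - 60) = (-13 + 89)*(4 - 60) = 76*(-56) = -4256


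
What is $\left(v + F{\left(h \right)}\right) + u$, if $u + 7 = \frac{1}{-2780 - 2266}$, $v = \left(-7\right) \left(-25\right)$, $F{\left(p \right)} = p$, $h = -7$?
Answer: $\frac{812405}{5046} \approx 161.0$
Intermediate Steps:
$v = 175$
$u = - \frac{35323}{5046}$ ($u = -7 + \frac{1}{-2780 - 2266} = -7 + \frac{1}{-5046} = -7 - \frac{1}{5046} = - \frac{35323}{5046} \approx -7.0002$)
$\left(v + F{\left(h \right)}\right) + u = \left(175 - 7\right) - \frac{35323}{5046} = 168 - \frac{35323}{5046} = \frac{812405}{5046}$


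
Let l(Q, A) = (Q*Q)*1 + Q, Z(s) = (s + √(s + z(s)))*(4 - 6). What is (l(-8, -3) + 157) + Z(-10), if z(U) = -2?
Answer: 233 - 4*I*√3 ≈ 233.0 - 6.9282*I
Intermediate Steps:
Z(s) = -2*s - 2*√(-2 + s) (Z(s) = (s + √(s - 2))*(4 - 6) = (s + √(-2 + s))*(-2) = -2*s - 2*√(-2 + s))
l(Q, A) = Q + Q² (l(Q, A) = Q²*1 + Q = Q² + Q = Q + Q²)
(l(-8, -3) + 157) + Z(-10) = (-8*(1 - 8) + 157) + (-2*(-10) - 2*√(-2 - 10)) = (-8*(-7) + 157) + (20 - 4*I*√3) = (56 + 157) + (20 - 4*I*√3) = 213 + (20 - 4*I*√3) = 233 - 4*I*√3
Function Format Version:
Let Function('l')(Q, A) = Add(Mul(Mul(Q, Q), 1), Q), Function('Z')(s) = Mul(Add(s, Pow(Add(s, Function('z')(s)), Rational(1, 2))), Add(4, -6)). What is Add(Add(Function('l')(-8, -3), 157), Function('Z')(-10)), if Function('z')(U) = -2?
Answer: Add(233, Mul(-4, I, Pow(3, Rational(1, 2)))) ≈ Add(233.00, Mul(-6.9282, I))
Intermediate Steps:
Function('Z')(s) = Add(Mul(-2, s), Mul(-2, Pow(Add(-2, s), Rational(1, 2)))) (Function('Z')(s) = Mul(Add(s, Pow(Add(s, -2), Rational(1, 2))), Add(4, -6)) = Mul(Add(s, Pow(Add(-2, s), Rational(1, 2))), -2) = Add(Mul(-2, s), Mul(-2, Pow(Add(-2, s), Rational(1, 2)))))
Function('l')(Q, A) = Add(Q, Pow(Q, 2)) (Function('l')(Q, A) = Add(Mul(Pow(Q, 2), 1), Q) = Add(Pow(Q, 2), Q) = Add(Q, Pow(Q, 2)))
Add(Add(Function('l')(-8, -3), 157), Function('Z')(-10)) = Add(Add(Mul(-8, Add(1, -8)), 157), Add(Mul(-2, -10), Mul(-2, Pow(Add(-2, -10), Rational(1, 2))))) = Add(Add(Mul(-8, -7), 157), Add(20, Mul(-2, Pow(-12, Rational(1, 2))))) = Add(Add(56, 157), Add(20, Mul(-2, Mul(2, I, Pow(3, Rational(1, 2)))))) = Add(213, Add(20, Mul(-4, I, Pow(3, Rational(1, 2))))) = Add(233, Mul(-4, I, Pow(3, Rational(1, 2))))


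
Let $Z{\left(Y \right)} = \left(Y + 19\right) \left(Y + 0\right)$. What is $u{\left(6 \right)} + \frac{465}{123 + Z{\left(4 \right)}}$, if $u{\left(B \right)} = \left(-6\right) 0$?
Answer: $\frac{93}{43} \approx 2.1628$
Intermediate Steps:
$Z{\left(Y \right)} = Y \left(19 + Y\right)$ ($Z{\left(Y \right)} = \left(19 + Y\right) Y = Y \left(19 + Y\right)$)
$u{\left(B \right)} = 0$
$u{\left(6 \right)} + \frac{465}{123 + Z{\left(4 \right)}} = 0 + \frac{465}{123 + 4 \left(19 + 4\right)} = 0 + \frac{465}{123 + 4 \cdot 23} = 0 + \frac{465}{123 + 92} = 0 + \frac{465}{215} = 0 + 465 \cdot \frac{1}{215} = 0 + \frac{93}{43} = \frac{93}{43}$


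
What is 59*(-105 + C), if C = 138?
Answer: 1947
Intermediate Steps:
59*(-105 + C) = 59*(-105 + 138) = 59*33 = 1947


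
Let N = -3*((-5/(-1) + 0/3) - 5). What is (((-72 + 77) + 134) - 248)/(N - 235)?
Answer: 109/235 ≈ 0.46383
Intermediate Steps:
N = 0 (N = -3*((-5*(-1) + 0*(1/3)) - 5) = -3*((5 + 0) - 5) = -3*(5 - 5) = -3*0 = 0)
(((-72 + 77) + 134) - 248)/(N - 235) = (((-72 + 77) + 134) - 248)/(0 - 235) = ((5 + 134) - 248)/(-235) = (139 - 248)*(-1/235) = -109*(-1/235) = 109/235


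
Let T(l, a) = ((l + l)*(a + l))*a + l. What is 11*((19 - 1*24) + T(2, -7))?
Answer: 1507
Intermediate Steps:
T(l, a) = l + 2*a*l*(a + l) (T(l, a) = ((2*l)*(a + l))*a + l = (2*l*(a + l))*a + l = 2*a*l*(a + l) + l = l + 2*a*l*(a + l))
11*((19 - 1*24) + T(2, -7)) = 11*((19 - 1*24) + 2*(1 + 2*(-7)² + 2*(-7)*2)) = 11*((19 - 24) + 2*(1 + 2*49 - 28)) = 11*(-5 + 2*(1 + 98 - 28)) = 11*(-5 + 2*71) = 11*(-5 + 142) = 11*137 = 1507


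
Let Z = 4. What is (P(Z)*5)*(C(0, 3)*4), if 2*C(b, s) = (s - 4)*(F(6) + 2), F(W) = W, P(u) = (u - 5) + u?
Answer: -240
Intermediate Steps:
P(u) = -5 + 2*u (P(u) = (-5 + u) + u = -5 + 2*u)
C(b, s) = -16 + 4*s (C(b, s) = ((s - 4)*(6 + 2))/2 = ((-4 + s)*8)/2 = (-32 + 8*s)/2 = -16 + 4*s)
(P(Z)*5)*(C(0, 3)*4) = ((-5 + 2*4)*5)*((-16 + 4*3)*4) = ((-5 + 8)*5)*((-16 + 12)*4) = (3*5)*(-4*4) = 15*(-16) = -240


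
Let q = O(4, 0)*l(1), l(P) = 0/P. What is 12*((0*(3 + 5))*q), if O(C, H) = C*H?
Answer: 0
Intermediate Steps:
l(P) = 0
q = 0 (q = (4*0)*0 = 0*0 = 0)
12*((0*(3 + 5))*q) = 12*((0*(3 + 5))*0) = 12*((0*8)*0) = 12*(0*0) = 12*0 = 0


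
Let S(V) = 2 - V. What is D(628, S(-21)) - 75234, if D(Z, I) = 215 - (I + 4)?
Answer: -75046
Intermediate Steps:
D(Z, I) = 211 - I (D(Z, I) = 215 - (4 + I) = 215 + (-4 - I) = 211 - I)
D(628, S(-21)) - 75234 = (211 - (2 - 1*(-21))) - 75234 = (211 - (2 + 21)) - 75234 = (211 - 1*23) - 75234 = (211 - 23) - 75234 = 188 - 75234 = -75046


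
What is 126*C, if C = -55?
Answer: -6930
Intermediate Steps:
126*C = 126*(-55) = -6930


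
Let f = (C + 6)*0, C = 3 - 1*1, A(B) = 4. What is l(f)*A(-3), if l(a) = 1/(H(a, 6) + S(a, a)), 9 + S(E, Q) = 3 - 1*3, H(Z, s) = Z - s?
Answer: -4/15 ≈ -0.26667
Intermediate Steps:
S(E, Q) = -9 (S(E, Q) = -9 + (3 - 1*3) = -9 + (3 - 3) = -9 + 0 = -9)
C = 2 (C = 3 - 1 = 2)
f = 0 (f = (2 + 6)*0 = 8*0 = 0)
l(a) = 1/(-15 + a) (l(a) = 1/((a - 1*6) - 9) = 1/((a - 6) - 9) = 1/((-6 + a) - 9) = 1/(-15 + a))
l(f)*A(-3) = 4/(-15 + 0) = 4/(-15) = -1/15*4 = -4/15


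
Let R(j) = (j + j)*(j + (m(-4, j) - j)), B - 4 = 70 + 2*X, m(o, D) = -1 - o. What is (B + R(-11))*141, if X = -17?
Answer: -3666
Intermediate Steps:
B = 40 (B = 4 + (70 + 2*(-17)) = 4 + (70 - 34) = 4 + 36 = 40)
R(j) = 6*j (R(j) = (j + j)*(j + ((-1 - 1*(-4)) - j)) = (2*j)*(j + ((-1 + 4) - j)) = (2*j)*(j + (3 - j)) = (2*j)*3 = 6*j)
(B + R(-11))*141 = (40 + 6*(-11))*141 = (40 - 66)*141 = -26*141 = -3666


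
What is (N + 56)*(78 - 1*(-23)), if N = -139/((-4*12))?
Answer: 285527/48 ≈ 5948.5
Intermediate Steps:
N = 139/48 (N = -139/(-48) = -139*(-1/48) = 139/48 ≈ 2.8958)
(N + 56)*(78 - 1*(-23)) = (139/48 + 56)*(78 - 1*(-23)) = 2827*(78 + 23)/48 = (2827/48)*101 = 285527/48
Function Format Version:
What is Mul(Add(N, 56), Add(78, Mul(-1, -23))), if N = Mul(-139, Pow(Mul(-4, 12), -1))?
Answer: Rational(285527, 48) ≈ 5948.5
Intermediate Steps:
N = Rational(139, 48) (N = Mul(-139, Pow(-48, -1)) = Mul(-139, Rational(-1, 48)) = Rational(139, 48) ≈ 2.8958)
Mul(Add(N, 56), Add(78, Mul(-1, -23))) = Mul(Add(Rational(139, 48), 56), Add(78, Mul(-1, -23))) = Mul(Rational(2827, 48), Add(78, 23)) = Mul(Rational(2827, 48), 101) = Rational(285527, 48)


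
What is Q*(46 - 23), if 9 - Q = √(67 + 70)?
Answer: 207 - 23*√137 ≈ -62.208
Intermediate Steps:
Q = 9 - √137 (Q = 9 - √(67 + 70) = 9 - √137 ≈ -2.7047)
Q*(46 - 23) = (9 - √137)*(46 - 23) = (9 - √137)*23 = 207 - 23*√137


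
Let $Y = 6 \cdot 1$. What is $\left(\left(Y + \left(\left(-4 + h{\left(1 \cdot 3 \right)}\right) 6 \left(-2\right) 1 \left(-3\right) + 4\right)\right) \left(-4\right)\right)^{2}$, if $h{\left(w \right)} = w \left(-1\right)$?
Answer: $937024$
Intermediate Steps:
$h{\left(w \right)} = - w$
$Y = 6$
$\left(\left(Y + \left(\left(-4 + h{\left(1 \cdot 3 \right)}\right) 6 \left(-2\right) 1 \left(-3\right) + 4\right)\right) \left(-4\right)\right)^{2} = \left(\left(6 + \left(\left(-4 - 1 \cdot 3\right) 6 \left(-2\right) 1 \left(-3\right) + 4\right)\right) \left(-4\right)\right)^{2} = \left(\left(6 + \left(\left(-4 - 3\right) \left(\left(-12\right) 1\right) \left(-3\right) + 4\right)\right) \left(-4\right)\right)^{2} = \left(\left(6 + \left(\left(-4 - 3\right) \left(-12\right) \left(-3\right) + 4\right)\right) \left(-4\right)\right)^{2} = \left(\left(6 + \left(\left(-7\right) \left(-12\right) \left(-3\right) + 4\right)\right) \left(-4\right)\right)^{2} = \left(\left(6 + \left(84 \left(-3\right) + 4\right)\right) \left(-4\right)\right)^{2} = \left(\left(6 + \left(-252 + 4\right)\right) \left(-4\right)\right)^{2} = \left(\left(6 - 248\right) \left(-4\right)\right)^{2} = \left(\left(-242\right) \left(-4\right)\right)^{2} = 968^{2} = 937024$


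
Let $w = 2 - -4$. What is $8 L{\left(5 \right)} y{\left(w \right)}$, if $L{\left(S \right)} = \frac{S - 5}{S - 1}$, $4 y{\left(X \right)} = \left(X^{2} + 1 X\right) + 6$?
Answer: $0$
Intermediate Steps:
$w = 6$ ($w = 2 + 4 = 6$)
$y{\left(X \right)} = \frac{3}{2} + \frac{X}{4} + \frac{X^{2}}{4}$ ($y{\left(X \right)} = \frac{\left(X^{2} + 1 X\right) + 6}{4} = \frac{\left(X^{2} + X\right) + 6}{4} = \frac{\left(X + X^{2}\right) + 6}{4} = \frac{6 + X + X^{2}}{4} = \frac{3}{2} + \frac{X}{4} + \frac{X^{2}}{4}$)
$L{\left(S \right)} = \frac{-5 + S}{-1 + S}$
$8 L{\left(5 \right)} y{\left(w \right)} = 8 \frac{-5 + 5}{-1 + 5} \left(\frac{3}{2} + \frac{1}{4} \cdot 6 + \frac{6^{2}}{4}\right) = 8 \cdot \frac{1}{4} \cdot 0 \left(\frac{3}{2} + \frac{3}{2} + \frac{1}{4} \cdot 36\right) = 8 \cdot \frac{1}{4} \cdot 0 \left(\frac{3}{2} + \frac{3}{2} + 9\right) = 8 \cdot 0 \cdot 12 = 0 \cdot 12 = 0$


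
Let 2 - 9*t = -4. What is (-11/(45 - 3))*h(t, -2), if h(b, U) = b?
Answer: -11/63 ≈ -0.17460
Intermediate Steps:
t = 2/3 (t = 2/9 - 1/9*(-4) = 2/9 + 4/9 = 2/3 ≈ 0.66667)
(-11/(45 - 3))*h(t, -2) = -11/(45 - 3)*(2/3) = -11/42*(2/3) = -11*1/42*(2/3) = -11/42*2/3 = -11/63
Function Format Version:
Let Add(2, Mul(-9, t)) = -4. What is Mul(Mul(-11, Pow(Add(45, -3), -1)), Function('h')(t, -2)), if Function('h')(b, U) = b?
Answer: Rational(-11, 63) ≈ -0.17460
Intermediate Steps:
t = Rational(2, 3) (t = Add(Rational(2, 9), Mul(Rational(-1, 9), -4)) = Add(Rational(2, 9), Rational(4, 9)) = Rational(2, 3) ≈ 0.66667)
Mul(Mul(-11, Pow(Add(45, -3), -1)), Function('h')(t, -2)) = Mul(Mul(-11, Pow(Add(45, -3), -1)), Rational(2, 3)) = Mul(Mul(-11, Pow(42, -1)), Rational(2, 3)) = Mul(Mul(-11, Rational(1, 42)), Rational(2, 3)) = Mul(Rational(-11, 42), Rational(2, 3)) = Rational(-11, 63)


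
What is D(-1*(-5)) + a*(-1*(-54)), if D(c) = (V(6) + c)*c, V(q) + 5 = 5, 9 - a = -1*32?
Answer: 2239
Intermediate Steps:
a = 41 (a = 9 - (-1)*32 = 9 - 1*(-32) = 9 + 32 = 41)
V(q) = 0 (V(q) = -5 + 5 = 0)
D(c) = c² (D(c) = (0 + c)*c = c*c = c²)
D(-1*(-5)) + a*(-1*(-54)) = (-1*(-5))² + 41*(-1*(-54)) = 5² + 41*54 = 25 + 2214 = 2239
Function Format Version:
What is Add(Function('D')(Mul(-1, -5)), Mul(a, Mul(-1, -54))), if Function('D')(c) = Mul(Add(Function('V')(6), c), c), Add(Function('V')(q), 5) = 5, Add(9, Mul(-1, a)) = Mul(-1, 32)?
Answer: 2239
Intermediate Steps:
a = 41 (a = Add(9, Mul(-1, Mul(-1, 32))) = Add(9, Mul(-1, -32)) = Add(9, 32) = 41)
Function('V')(q) = 0 (Function('V')(q) = Add(-5, 5) = 0)
Function('D')(c) = Pow(c, 2) (Function('D')(c) = Mul(Add(0, c), c) = Mul(c, c) = Pow(c, 2))
Add(Function('D')(Mul(-1, -5)), Mul(a, Mul(-1, -54))) = Add(Pow(Mul(-1, -5), 2), Mul(41, Mul(-1, -54))) = Add(Pow(5, 2), Mul(41, 54)) = Add(25, 2214) = 2239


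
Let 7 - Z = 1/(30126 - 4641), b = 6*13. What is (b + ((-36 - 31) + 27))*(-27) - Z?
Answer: -26326004/25485 ≈ -1033.0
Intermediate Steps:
b = 78
Z = 178394/25485 (Z = 7 - 1/(30126 - 4641) = 7 - 1/25485 = 178394/25485 ≈ 7.0000)
(b + ((-36 - 31) + 27))*(-27) - Z = (78 + ((-36 - 31) + 27))*(-27) - 1*178394/25485 = (78 + (-67 + 27))*(-27) - 178394/25485 = (78 - 40)*(-27) - 178394/25485 = 38*(-27) - 178394/25485 = -1026 - 178394/25485 = -26326004/25485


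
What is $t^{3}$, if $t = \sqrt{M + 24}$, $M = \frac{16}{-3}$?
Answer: $\frac{112 \sqrt{42}}{9} \approx 80.649$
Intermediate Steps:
$M = - \frac{16}{3}$ ($M = 16 \left(- \frac{1}{3}\right) = - \frac{16}{3} \approx -5.3333$)
$t = \frac{2 \sqrt{42}}{3}$ ($t = \sqrt{- \frac{16}{3} + 24} = \sqrt{\frac{56}{3}} = \frac{2 \sqrt{42}}{3} \approx 4.3205$)
$t^{3} = \left(\frac{2 \sqrt{42}}{3}\right)^{3} = \frac{112 \sqrt{42}}{9}$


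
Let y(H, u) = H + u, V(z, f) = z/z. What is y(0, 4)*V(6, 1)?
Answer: 4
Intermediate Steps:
V(z, f) = 1
y(0, 4)*V(6, 1) = (0 + 4)*1 = 4*1 = 4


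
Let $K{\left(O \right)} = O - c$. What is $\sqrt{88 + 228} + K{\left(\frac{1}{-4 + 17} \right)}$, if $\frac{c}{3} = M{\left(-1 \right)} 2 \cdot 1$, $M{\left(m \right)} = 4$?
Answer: $- \frac{311}{13} + 2 \sqrt{79} \approx -6.1467$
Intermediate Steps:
$c = 24$ ($c = 3 \cdot 4 \cdot 2 \cdot 1 = 3 \cdot 8 \cdot 1 = 3 \cdot 8 = 24$)
$K{\left(O \right)} = -24 + O$ ($K{\left(O \right)} = O - 24 = -24 + O$)
$\sqrt{88 + 228} + K{\left(\frac{1}{-4 + 17} \right)} = \sqrt{88 + 228} - \left(24 - \frac{1}{-4 + 17}\right) = \sqrt{316} - \left(24 - \frac{1}{13}\right) = 2 \sqrt{79} + \left(-24 + \frac{1}{13}\right) = 2 \sqrt{79} - \frac{311}{13} = - \frac{311}{13} + 2 \sqrt{79}$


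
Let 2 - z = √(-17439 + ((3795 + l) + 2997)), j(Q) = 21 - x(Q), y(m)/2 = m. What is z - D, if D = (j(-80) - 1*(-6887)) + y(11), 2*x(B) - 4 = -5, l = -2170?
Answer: -13857/2 - I*√12817 ≈ -6928.5 - 113.21*I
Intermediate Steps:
x(B) = -½ (x(B) = 2 + (½)*(-5) = 2 - 5/2 = -½)
y(m) = 2*m
j(Q) = 43/2 (j(Q) = 21 - 1*(-½) = 21 + ½ = 43/2)
z = 2 - I*√12817 (z = 2 - √(-17439 + ((3795 - 2170) + 2997)) = 2 - √(-17439 + (1625 + 2997)) = 2 - √(-17439 + 4622) = 2 - √(-12817) = 2 - I*√12817 ≈ 2.0 - 113.21*I)
D = 13861/2 (D = (43/2 - 1*(-6887)) + 2*11 = (43/2 + 6887) + 22 = 13817/2 + 22 = 13861/2 ≈ 6930.5)
z - D = (2 - I*√12817) - 1*13861/2 = (2 - I*√12817) - 13861/2 = -13857/2 - I*√12817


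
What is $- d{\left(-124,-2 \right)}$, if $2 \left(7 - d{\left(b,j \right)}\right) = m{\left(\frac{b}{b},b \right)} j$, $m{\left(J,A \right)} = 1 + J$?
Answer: $-9$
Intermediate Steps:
$d{\left(b,j \right)} = 7 - j$ ($d{\left(b,j \right)} = 7 - \frac{\left(1 + \frac{b}{b}\right) j}{2} = 7 - \frac{\left(1 + 1\right) j}{2} = 7 - \frac{2 j}{2} = 7 - j$)
$- d{\left(-124,-2 \right)} = - (7 - -2) = - (7 + 2) = \left(-1\right) 9 = -9$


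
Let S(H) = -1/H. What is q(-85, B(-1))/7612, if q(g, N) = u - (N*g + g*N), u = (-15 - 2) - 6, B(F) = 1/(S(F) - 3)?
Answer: -27/1903 ≈ -0.014188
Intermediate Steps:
B(F) = 1/(-3 - 1/F) (B(F) = 1/(-1/F - 3) = 1/(-3 - 1/F))
u = -23 (u = -17 - 6 = -23)
q(g, N) = -23 - 2*N*g (q(g, N) = -23 - (N*g + g*N) = -23 - (N*g + N*g) = -23 - 2*N*g)
q(-85, B(-1))/7612 = (-23 - 2*(-1*(-1)/(1 + 3*(-1)))*(-85))/7612 = (-23 - 2*(-1*(-1)/(1 - 3))*(-85))*(1/7612) = (-23 - 2*(-1*(-1)/(-2))*(-85))*(1/7612) = (-23 - 2*(-1*(-1)*(-½))*(-85))*(1/7612) = (-23 - 2*(-½)*(-85))*(1/7612) = (-23 - 85)*(1/7612) = -108*1/7612 = -27/1903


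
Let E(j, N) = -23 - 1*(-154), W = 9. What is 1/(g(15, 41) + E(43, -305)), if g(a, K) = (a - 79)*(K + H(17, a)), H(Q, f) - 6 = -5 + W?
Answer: -1/3133 ≈ -0.00031918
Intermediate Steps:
E(j, N) = 131 (E(j, N) = -23 + 154 = 131)
H(Q, f) = 10 (H(Q, f) = 6 + (-5 + 9) = 6 + 4 = 10)
g(a, K) = (-79 + a)*(10 + K) (g(a, K) = (a - 79)*(K + 10) = (-79 + a)*(10 + K))
1/(g(15, 41) + E(43, -305)) = 1/((-790 - 79*41 + 10*15 + 41*15) + 131) = 1/((-790 - 3239 + 150 + 615) + 131) = 1/(-3264 + 131) = 1/(-3133) = -1/3133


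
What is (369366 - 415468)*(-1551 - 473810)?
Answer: 21915092822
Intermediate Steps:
(369366 - 415468)*(-1551 - 473810) = -46102*(-475361) = 21915092822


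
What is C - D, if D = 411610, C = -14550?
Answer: -426160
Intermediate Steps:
C - D = -14550 - 1*411610 = -14550 - 411610 = -426160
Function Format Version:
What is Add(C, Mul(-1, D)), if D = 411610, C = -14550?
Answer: -426160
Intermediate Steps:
Add(C, Mul(-1, D)) = Add(-14550, Mul(-1, 411610)) = Add(-14550, -411610) = -426160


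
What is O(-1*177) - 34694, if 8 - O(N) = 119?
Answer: -34805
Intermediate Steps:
O(N) = -111 (O(N) = 8 - 1*119 = 8 - 119 = -111)
O(-1*177) - 34694 = -111 - 34694 = -34805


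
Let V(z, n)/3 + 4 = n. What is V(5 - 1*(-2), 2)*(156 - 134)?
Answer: -132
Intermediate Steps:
V(z, n) = -12 + 3*n
V(5 - 1*(-2), 2)*(156 - 134) = (-12 + 3*2)*(156 - 134) = (-12 + 6)*22 = -6*22 = -132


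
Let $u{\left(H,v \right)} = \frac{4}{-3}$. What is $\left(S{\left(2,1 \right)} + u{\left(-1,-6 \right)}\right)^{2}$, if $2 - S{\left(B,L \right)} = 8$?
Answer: $\frac{484}{9} \approx 53.778$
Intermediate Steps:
$S{\left(B,L \right)} = -6$ ($S{\left(B,L \right)} = 2 - 8 = -6$)
$u{\left(H,v \right)} = - \frac{4}{3}$ ($u{\left(H,v \right)} = 4 \left(- \frac{1}{3}\right) = - \frac{4}{3}$)
$\left(S{\left(2,1 \right)} + u{\left(-1,-6 \right)}\right)^{2} = \left(-6 - \frac{4}{3}\right)^{2} = \left(- \frac{22}{3}\right)^{2} = \frac{484}{9}$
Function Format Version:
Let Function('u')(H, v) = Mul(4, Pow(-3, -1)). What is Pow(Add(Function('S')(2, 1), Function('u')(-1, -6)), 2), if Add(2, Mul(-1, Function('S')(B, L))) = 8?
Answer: Rational(484, 9) ≈ 53.778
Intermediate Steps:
Function('S')(B, L) = -6 (Function('S')(B, L) = Add(2, Mul(-1, 8)) = Add(2, -8) = -6)
Function('u')(H, v) = Rational(-4, 3) (Function('u')(H, v) = Mul(4, Rational(-1, 3)) = Rational(-4, 3))
Pow(Add(Function('S')(2, 1), Function('u')(-1, -6)), 2) = Pow(Add(-6, Rational(-4, 3)), 2) = Pow(Rational(-22, 3), 2) = Rational(484, 9)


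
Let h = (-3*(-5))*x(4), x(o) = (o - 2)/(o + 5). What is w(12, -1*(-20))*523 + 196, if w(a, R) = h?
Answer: 5818/3 ≈ 1939.3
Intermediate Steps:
x(o) = (-2 + o)/(5 + o)
h = 10/3 (h = (-3*(-5))*((-2 + 4)/(5 + 4)) = 15*(2/9) = 10/3 ≈ 3.3333)
w(a, R) = 10/3
w(12, -1*(-20))*523 + 196 = (10/3)*523 + 196 = 5230/3 + 196 = 5818/3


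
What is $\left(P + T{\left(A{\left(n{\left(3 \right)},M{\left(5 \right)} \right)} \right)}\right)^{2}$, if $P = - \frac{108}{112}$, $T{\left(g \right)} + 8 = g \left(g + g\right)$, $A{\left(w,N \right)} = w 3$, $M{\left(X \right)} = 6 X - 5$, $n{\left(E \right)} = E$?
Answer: $\frac{18361225}{784} \approx 23420.0$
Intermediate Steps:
$M{\left(X \right)} = -5 + 6 X$
$A{\left(w,N \right)} = 3 w$
$T{\left(g \right)} = -8 + 2 g^{2}$ ($T{\left(g \right)} = -8 + g \left(g + g\right) = -8 + g 2 g = -8 + 2 g^{2}$)
$P = - \frac{27}{28}$ ($P = \left(-108\right) \frac{1}{112} = - \frac{27}{28} \approx -0.96429$)
$\left(P + T{\left(A{\left(n{\left(3 \right)},M{\left(5 \right)} \right)} \right)}\right)^{2} = \left(- \frac{27}{28} - \left(8 - 2 \left(3 \cdot 3\right)^{2}\right)\right)^{2} = \left(- \frac{27}{28} - \left(8 - 2 \cdot 9^{2}\right)\right)^{2} = \left(- \frac{27}{28} + \left(-8 + 2 \cdot 81\right)\right)^{2} = \left(- \frac{27}{28} + \left(-8 + 162\right)\right)^{2} = \left(- \frac{27}{28} + 154\right)^{2} = \left(\frac{4285}{28}\right)^{2} = \frac{18361225}{784}$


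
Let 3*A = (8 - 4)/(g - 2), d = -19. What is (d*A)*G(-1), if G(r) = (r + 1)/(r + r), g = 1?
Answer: 0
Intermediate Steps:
G(r) = (1 + r)/(2*r) (G(r) = (1 + r)/((2*r)) = (1 + r)*(1/(2*r)) = (1 + r)/(2*r))
A = -4/3 (A = ((8 - 4)/(1 - 2))/3 = (4/(-1))/3 = (4*(-1))/3 = (⅓)*(-4) = -4/3 ≈ -1.3333)
(d*A)*G(-1) = (-19*(-4/3))*((½)*(1 - 1)/(-1)) = 76*((½)*(-1)*0)/3 = (76/3)*0 = 0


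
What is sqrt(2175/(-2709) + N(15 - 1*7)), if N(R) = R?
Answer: sqrt(5868597)/903 ≈ 2.6827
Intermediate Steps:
sqrt(2175/(-2709) + N(15 - 1*7)) = sqrt(2175/(-2709) + (15 - 1*7)) = sqrt(2175*(-1/2709) + (15 - 7)) = sqrt(-725/903 + 8) = sqrt(6499/903) = sqrt(5868597)/903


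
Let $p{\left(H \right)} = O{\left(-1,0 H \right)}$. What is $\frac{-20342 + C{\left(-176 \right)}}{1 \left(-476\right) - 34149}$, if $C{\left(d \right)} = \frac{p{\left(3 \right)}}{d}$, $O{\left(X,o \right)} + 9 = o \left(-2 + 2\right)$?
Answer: $\frac{3580183}{6094000} \approx 0.58749$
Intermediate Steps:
$O{\left(X,o \right)} = -9$ ($O{\left(X,o \right)} = -9 + o \left(-2 + 2\right) = -9 + o 0 = -9 + 0 = -9$)
$p{\left(H \right)} = -9$
$C{\left(d \right)} = - \frac{9}{d}$
$\frac{-20342 + C{\left(-176 \right)}}{1 \left(-476\right) - 34149} = \frac{-20342 - \frac{9}{-176}}{1 \left(-476\right) - 34149} = \frac{-20342 - - \frac{9}{176}}{-476 - 34149} = \frac{-20342 + \frac{9}{176}}{-34625} = \left(- \frac{3580183}{176}\right) \left(- \frac{1}{34625}\right) = \frac{3580183}{6094000}$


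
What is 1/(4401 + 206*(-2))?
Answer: 1/3989 ≈ 0.00025069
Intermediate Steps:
1/(4401 + 206*(-2)) = 1/(4401 - 412) = 1/3989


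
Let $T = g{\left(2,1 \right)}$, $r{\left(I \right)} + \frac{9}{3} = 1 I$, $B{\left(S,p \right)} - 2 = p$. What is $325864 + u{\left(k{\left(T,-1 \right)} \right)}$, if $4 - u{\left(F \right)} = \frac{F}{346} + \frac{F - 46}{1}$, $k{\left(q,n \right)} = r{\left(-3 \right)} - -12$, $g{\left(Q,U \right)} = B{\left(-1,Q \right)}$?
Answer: $\frac{56382081}{173} \approx 3.2591 \cdot 10^{5}$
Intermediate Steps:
$B{\left(S,p \right)} = 2 + p$
$r{\left(I \right)} = -3 + I$ ($r{\left(I \right)} = -3 + 1 I = -3 + I$)
$g{\left(Q,U \right)} = 2 + Q$
$T = 4$ ($T = 2 + 2 = 4$)
$k{\left(q,n \right)} = 6$ ($k{\left(q,n \right)} = \left(-3 - 3\right) - -12 = -6 + 12 = 6$)
$u{\left(F \right)} = 50 - \frac{347 F}{346}$ ($u{\left(F \right)} = 4 - \left(\frac{F}{346} + \frac{F - 46}{1}\right) = 4 - \left(F \frac{1}{346} + \left(F - 46\right) 1\right) = 4 - \left(\frac{F}{346} + \left(-46 + F\right) 1\right) = 4 - \left(\frac{F}{346} + \left(-46 + F\right)\right) = 4 - \left(-46 + \frac{347 F}{346}\right) = 50 - \frac{347 F}{346}$)
$325864 + u{\left(k{\left(T,-1 \right)} \right)} = 325864 + \left(50 - \frac{1041}{173}\right) = 325864 + \frac{7609}{173} = \frac{56382081}{173}$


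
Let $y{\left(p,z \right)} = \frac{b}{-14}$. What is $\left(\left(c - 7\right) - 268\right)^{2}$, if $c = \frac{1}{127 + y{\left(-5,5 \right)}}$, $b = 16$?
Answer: $\frac{58693783824}{776161} \approx 75621.0$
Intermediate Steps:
$y{\left(p,z \right)} = - \frac{8}{7}$ ($y{\left(p,z \right)} = \frac{16}{-14} = 16 \left(- \frac{1}{14}\right) = - \frac{8}{7}$)
$c = \frac{7}{881}$ ($c = \frac{1}{127 - \frac{8}{7}} = \frac{1}{\frac{881}{7}} = \frac{7}{881} \approx 0.0079455$)
$\left(\left(c - 7\right) - 268\right)^{2} = \left(\left(\frac{7}{881} - 7\right) - 268\right)^{2} = \left(- \frac{6160}{881} - 268\right)^{2} = \left(- \frac{242268}{881}\right)^{2} = \frac{58693783824}{776161}$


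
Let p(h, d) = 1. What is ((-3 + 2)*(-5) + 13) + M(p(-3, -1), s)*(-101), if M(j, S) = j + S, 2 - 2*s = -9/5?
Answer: -2749/10 ≈ -274.90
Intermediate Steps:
s = 19/10 (s = 1 - (-9)/(2*5) = 1 - ½*(-9/5) = 1 + 9/10 = 19/10 ≈ 1.9000)
M(j, S) = S + j
((-3 + 2)*(-5) + 13) + M(p(-3, -1), s)*(-101) = ((-3 + 2)*(-5) + 13) + (19/10 + 1)*(-101) = (-1*(-5) + 13) + (29/10)*(-101) = (5 + 13) - 2929/10 = 18 - 2929/10 = -2749/10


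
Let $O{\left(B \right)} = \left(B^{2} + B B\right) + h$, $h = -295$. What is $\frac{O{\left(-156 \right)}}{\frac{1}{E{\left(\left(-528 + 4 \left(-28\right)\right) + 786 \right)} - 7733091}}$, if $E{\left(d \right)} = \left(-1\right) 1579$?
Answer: $-374180130590$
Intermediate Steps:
$O{\left(B \right)} = -295 + 2 B^{2}$ ($O{\left(B \right)} = \left(B^{2} + B B\right) - 295 = \left(B^{2} + B^{2}\right) - 295 = 2 B^{2} - 295 = -295 + 2 B^{2}$)
$E{\left(d \right)} = -1579$
$\frac{O{\left(-156 \right)}}{\frac{1}{E{\left(\left(-528 + 4 \left(-28\right)\right) + 786 \right)} - 7733091}} = \frac{-295 + 2 \left(-156\right)^{2}}{\frac{1}{-1579 - 7733091}} = \frac{-295 + 2 \cdot 24336}{\frac{1}{-7734670}} = \frac{-295 + 48672}{- \frac{1}{7734670}} = 48377 \left(-7734670\right) = -374180130590$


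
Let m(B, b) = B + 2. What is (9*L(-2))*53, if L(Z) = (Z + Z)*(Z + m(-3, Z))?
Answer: 5724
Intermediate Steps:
m(B, b) = 2 + B
L(Z) = 2*Z*(-1 + Z) (L(Z) = (Z + Z)*(Z + (2 - 3)) = (2*Z)*(Z - 1) = (2*Z)*(-1 + Z) = 2*Z*(-1 + Z))
(9*L(-2))*53 = (9*(2*(-2)*(-1 - 2)))*53 = (9*(2*(-2)*(-3)))*53 = (9*12)*53 = 108*53 = 5724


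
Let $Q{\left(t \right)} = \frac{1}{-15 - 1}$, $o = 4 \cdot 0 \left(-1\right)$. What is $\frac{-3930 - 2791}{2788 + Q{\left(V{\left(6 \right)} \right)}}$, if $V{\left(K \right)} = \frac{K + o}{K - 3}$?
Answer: $- \frac{107536}{44607} \approx -2.4107$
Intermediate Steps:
$o = 0$ ($o = 0 \left(-1\right) = 0$)
$V{\left(K \right)} = \frac{K}{-3 + K}$ ($V{\left(K \right)} = \frac{K + 0}{K - 3} = \frac{K}{-3 + K}$)
$Q{\left(t \right)} = - \frac{1}{16}$ ($Q{\left(t \right)} = \frac{1}{-16} = - \frac{1}{16}$)
$\frac{-3930 - 2791}{2788 + Q{\left(V{\left(6 \right)} \right)}} = \frac{-3930 - 2791}{2788 - \frac{1}{16}} = \frac{-3930 - 2791}{\frac{44607}{16}} = \left(-6721\right) \frac{16}{44607} = - \frac{107536}{44607}$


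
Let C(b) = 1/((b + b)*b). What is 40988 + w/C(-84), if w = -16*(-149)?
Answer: 33683996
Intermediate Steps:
w = 2384
C(b) = 1/(2*b²) (C(b) = 1/(((2*b))*b) = (1/(2*b))/b = 1/(2*b²))
40988 + w/C(-84) = 40988 + 2384/(((½)/(-84)²)) = 40988 + 2384/(((½)*(1/7056))) = 40988 + 2384/(1/14112) = 40988 + 2384*14112 = 40988 + 33643008 = 33683996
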